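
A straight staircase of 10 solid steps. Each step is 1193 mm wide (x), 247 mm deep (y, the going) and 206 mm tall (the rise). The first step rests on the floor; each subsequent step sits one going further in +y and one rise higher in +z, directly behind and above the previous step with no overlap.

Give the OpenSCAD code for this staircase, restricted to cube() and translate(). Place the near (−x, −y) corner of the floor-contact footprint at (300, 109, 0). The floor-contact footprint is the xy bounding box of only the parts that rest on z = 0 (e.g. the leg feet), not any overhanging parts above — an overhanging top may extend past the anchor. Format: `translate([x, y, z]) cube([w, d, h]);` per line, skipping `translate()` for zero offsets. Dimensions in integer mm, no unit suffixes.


translate([300, 109, 0]) cube([1193, 247, 206]);
translate([300, 356, 206]) cube([1193, 247, 206]);
translate([300, 603, 412]) cube([1193, 247, 206]);
translate([300, 850, 618]) cube([1193, 247, 206]);
translate([300, 1097, 824]) cube([1193, 247, 206]);
translate([300, 1344, 1030]) cube([1193, 247, 206]);
translate([300, 1591, 1236]) cube([1193, 247, 206]);
translate([300, 1838, 1442]) cube([1193, 247, 206]);
translate([300, 2085, 1648]) cube([1193, 247, 206]);
translate([300, 2332, 1854]) cube([1193, 247, 206]);


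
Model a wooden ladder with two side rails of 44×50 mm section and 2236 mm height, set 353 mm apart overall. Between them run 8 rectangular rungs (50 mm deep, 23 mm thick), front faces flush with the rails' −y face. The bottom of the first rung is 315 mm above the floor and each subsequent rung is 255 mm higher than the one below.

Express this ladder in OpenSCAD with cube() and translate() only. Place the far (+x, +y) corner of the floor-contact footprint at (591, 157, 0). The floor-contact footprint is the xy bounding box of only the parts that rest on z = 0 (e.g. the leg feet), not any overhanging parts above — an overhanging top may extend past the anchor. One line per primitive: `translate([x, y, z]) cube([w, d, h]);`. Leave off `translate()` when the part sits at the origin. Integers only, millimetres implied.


translate([238, 107, 0]) cube([44, 50, 2236]);
translate([547, 107, 0]) cube([44, 50, 2236]);
translate([282, 107, 315]) cube([265, 50, 23]);
translate([282, 107, 570]) cube([265, 50, 23]);
translate([282, 107, 825]) cube([265, 50, 23]);
translate([282, 107, 1080]) cube([265, 50, 23]);
translate([282, 107, 1335]) cube([265, 50, 23]);
translate([282, 107, 1590]) cube([265, 50, 23]);
translate([282, 107, 1845]) cube([265, 50, 23]);
translate([282, 107, 2100]) cube([265, 50, 23]);


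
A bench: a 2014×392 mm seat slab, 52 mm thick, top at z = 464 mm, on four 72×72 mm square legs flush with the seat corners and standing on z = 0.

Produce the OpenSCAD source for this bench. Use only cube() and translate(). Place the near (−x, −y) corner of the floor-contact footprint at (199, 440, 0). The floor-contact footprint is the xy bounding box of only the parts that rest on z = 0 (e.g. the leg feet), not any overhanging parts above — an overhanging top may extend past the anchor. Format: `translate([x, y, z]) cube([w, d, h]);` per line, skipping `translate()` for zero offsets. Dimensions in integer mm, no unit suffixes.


translate([199, 440, 412]) cube([2014, 392, 52]);
translate([199, 440, 0]) cube([72, 72, 412]);
translate([199, 760, 0]) cube([72, 72, 412]);
translate([2141, 440, 0]) cube([72, 72, 412]);
translate([2141, 760, 0]) cube([72, 72, 412]);


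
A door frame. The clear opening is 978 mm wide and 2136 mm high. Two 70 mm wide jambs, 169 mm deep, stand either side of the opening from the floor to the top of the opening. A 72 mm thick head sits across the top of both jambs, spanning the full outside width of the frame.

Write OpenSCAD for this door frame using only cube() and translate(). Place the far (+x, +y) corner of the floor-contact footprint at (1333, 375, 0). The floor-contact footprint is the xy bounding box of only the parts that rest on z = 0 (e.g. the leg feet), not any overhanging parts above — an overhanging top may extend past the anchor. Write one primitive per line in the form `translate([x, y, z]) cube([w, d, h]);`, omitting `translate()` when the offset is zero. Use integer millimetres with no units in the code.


translate([215, 206, 0]) cube([70, 169, 2136]);
translate([1263, 206, 0]) cube([70, 169, 2136]);
translate([215, 206, 2136]) cube([1118, 169, 72]);


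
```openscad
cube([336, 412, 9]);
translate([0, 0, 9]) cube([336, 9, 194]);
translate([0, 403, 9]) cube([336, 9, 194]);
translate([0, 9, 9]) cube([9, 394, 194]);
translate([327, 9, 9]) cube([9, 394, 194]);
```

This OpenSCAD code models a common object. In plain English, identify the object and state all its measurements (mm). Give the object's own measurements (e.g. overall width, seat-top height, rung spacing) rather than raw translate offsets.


An open-topped rectangular box: outside dimensions 336×412×203 mm, with a uniform wall and base thickness of 9 mm. The base is a full 336×412 slab on the floor; four walls sit on top of the base. The front and back walls (the −y and +y sides) span the full width; the two side walls fit between them.


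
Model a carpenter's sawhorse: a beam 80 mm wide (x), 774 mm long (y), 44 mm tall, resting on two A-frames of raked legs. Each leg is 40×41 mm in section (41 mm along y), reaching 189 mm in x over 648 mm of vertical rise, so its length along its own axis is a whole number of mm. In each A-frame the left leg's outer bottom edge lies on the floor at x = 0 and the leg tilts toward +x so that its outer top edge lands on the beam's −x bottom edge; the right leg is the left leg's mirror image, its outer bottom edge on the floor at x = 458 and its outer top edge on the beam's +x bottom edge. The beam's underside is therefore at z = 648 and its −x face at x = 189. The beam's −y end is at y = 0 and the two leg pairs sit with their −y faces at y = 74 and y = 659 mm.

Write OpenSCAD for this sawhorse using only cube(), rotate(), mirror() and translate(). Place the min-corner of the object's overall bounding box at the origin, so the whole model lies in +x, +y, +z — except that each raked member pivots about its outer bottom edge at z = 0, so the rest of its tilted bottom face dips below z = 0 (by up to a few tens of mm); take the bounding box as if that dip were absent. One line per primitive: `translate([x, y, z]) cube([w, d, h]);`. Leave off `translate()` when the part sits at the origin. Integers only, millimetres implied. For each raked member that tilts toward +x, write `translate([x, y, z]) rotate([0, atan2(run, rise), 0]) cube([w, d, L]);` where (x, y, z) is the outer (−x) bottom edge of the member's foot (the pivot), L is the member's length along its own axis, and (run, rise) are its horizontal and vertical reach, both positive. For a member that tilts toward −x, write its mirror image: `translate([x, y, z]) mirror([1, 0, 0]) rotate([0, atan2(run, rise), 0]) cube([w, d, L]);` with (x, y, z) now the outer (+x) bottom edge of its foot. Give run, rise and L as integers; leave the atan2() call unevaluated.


translate([189, 0, 648]) cube([80, 774, 44]);
translate([0, 74, 0]) rotate([0, atan2(189, 648), 0]) cube([40, 41, 675]);
translate([458, 74, 0]) mirror([1, 0, 0]) rotate([0, atan2(189, 648), 0]) cube([40, 41, 675]);
translate([0, 659, 0]) rotate([0, atan2(189, 648), 0]) cube([40, 41, 675]);
translate([458, 659, 0]) mirror([1, 0, 0]) rotate([0, atan2(189, 648), 0]) cube([40, 41, 675]);


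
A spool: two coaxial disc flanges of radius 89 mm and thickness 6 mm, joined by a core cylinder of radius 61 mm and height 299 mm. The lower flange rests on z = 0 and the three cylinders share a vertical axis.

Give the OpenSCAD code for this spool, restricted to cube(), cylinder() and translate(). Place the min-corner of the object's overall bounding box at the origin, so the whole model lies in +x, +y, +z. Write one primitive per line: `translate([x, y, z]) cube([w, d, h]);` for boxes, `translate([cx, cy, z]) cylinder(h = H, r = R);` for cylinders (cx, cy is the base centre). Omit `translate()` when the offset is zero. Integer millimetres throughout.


translate([89, 89, 0]) cylinder(h = 6, r = 89);
translate([89, 89, 6]) cylinder(h = 299, r = 61);
translate([89, 89, 305]) cylinder(h = 6, r = 89);


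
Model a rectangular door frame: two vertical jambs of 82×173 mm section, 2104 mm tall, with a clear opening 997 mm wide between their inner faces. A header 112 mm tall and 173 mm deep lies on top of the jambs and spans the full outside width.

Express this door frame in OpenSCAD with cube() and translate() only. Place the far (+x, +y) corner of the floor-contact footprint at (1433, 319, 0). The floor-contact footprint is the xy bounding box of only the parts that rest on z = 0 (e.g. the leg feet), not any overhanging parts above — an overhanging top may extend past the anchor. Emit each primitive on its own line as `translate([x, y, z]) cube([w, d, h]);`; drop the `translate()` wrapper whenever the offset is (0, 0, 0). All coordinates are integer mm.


translate([272, 146, 0]) cube([82, 173, 2104]);
translate([1351, 146, 0]) cube([82, 173, 2104]);
translate([272, 146, 2104]) cube([1161, 173, 112]);


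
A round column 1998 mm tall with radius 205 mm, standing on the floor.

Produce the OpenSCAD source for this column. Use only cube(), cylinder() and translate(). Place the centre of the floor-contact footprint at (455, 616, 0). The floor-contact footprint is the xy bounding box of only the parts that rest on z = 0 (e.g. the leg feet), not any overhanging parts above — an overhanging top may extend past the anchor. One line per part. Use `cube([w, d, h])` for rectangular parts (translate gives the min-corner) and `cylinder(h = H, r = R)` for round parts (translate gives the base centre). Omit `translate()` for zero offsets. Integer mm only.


translate([455, 616, 0]) cylinder(h = 1998, r = 205);


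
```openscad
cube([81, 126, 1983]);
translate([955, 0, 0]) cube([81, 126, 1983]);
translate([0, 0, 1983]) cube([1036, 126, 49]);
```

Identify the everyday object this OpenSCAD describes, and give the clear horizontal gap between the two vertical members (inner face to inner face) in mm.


A door frame. The clear opening width is 874 mm.

Two 1983 mm tall posts with a header on top — a door frame. The left jamb is 81 mm wide at x = 0; the right jamb starts at x = 955. The clear opening is 955 − 81 = 874 mm.


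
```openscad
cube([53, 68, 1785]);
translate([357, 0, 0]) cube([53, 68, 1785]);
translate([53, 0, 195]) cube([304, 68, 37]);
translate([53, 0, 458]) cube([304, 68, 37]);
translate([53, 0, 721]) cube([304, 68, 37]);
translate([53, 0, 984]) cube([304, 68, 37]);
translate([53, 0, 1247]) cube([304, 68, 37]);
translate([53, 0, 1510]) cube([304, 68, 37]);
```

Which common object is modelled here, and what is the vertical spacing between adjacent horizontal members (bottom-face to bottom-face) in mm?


A ladder. The rung spacing is 263 mm.

Two tall 53×68 posts with 6 short bars between them — a ladder. Adjacent rungs sit at z = 195 and z = 458, so the spacing is 458 − 195 = 263 mm.


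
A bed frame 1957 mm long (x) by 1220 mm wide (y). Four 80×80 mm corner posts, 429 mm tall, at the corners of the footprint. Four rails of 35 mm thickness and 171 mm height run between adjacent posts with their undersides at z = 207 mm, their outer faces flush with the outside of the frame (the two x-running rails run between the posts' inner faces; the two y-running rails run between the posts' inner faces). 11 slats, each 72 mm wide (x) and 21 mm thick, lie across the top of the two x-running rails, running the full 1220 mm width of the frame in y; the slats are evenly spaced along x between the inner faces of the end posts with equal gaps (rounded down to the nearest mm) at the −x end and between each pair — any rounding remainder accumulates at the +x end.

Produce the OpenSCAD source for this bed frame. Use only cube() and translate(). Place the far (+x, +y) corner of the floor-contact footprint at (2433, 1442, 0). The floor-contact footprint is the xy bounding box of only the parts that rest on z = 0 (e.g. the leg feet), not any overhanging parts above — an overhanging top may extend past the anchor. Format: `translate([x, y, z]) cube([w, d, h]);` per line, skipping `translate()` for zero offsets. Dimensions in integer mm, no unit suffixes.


translate([476, 222, 0]) cube([80, 80, 429]);
translate([476, 1362, 0]) cube([80, 80, 429]);
translate([2353, 222, 0]) cube([80, 80, 429]);
translate([2353, 1362, 0]) cube([80, 80, 429]);
translate([556, 222, 207]) cube([1797, 35, 171]);
translate([556, 1407, 207]) cube([1797, 35, 171]);
translate([476, 302, 207]) cube([35, 1060, 171]);
translate([2398, 302, 207]) cube([35, 1060, 171]);
translate([639, 222, 378]) cube([72, 1220, 21]);
translate([794, 222, 378]) cube([72, 1220, 21]);
translate([949, 222, 378]) cube([72, 1220, 21]);
translate([1104, 222, 378]) cube([72, 1220, 21]);
translate([1259, 222, 378]) cube([72, 1220, 21]);
translate([1414, 222, 378]) cube([72, 1220, 21]);
translate([1569, 222, 378]) cube([72, 1220, 21]);
translate([1724, 222, 378]) cube([72, 1220, 21]);
translate([1879, 222, 378]) cube([72, 1220, 21]);
translate([2034, 222, 378]) cube([72, 1220, 21]);
translate([2189, 222, 378]) cube([72, 1220, 21]);


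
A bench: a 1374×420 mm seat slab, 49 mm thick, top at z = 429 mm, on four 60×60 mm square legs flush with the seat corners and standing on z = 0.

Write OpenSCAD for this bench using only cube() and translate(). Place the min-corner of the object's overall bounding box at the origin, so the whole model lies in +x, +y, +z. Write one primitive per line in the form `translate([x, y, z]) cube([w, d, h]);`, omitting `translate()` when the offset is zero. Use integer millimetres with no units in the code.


translate([0, 0, 380]) cube([1374, 420, 49]);
cube([60, 60, 380]);
translate([0, 360, 0]) cube([60, 60, 380]);
translate([1314, 0, 0]) cube([60, 60, 380]);
translate([1314, 360, 0]) cube([60, 60, 380]);


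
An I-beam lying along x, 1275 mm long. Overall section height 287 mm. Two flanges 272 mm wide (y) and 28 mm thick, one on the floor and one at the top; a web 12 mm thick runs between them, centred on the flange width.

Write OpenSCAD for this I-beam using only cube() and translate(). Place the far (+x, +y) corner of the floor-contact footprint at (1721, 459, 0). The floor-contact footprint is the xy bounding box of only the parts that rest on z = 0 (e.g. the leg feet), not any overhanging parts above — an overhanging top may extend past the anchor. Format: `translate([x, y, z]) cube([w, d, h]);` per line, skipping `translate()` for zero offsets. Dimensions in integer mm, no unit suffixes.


translate([446, 187, 0]) cube([1275, 272, 28]);
translate([446, 317, 28]) cube([1275, 12, 231]);
translate([446, 187, 259]) cube([1275, 272, 28]);


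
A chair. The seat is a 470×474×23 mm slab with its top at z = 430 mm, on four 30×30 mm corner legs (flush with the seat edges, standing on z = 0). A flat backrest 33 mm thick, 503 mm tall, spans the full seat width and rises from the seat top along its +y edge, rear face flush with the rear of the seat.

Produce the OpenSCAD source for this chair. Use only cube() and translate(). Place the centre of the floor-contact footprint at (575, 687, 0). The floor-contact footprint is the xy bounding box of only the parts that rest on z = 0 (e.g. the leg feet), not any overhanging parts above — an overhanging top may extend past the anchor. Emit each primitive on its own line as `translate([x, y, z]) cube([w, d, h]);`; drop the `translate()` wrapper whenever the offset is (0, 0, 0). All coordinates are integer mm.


translate([340, 450, 407]) cube([470, 474, 23]);
translate([340, 450, 0]) cube([30, 30, 407]);
translate([780, 450, 0]) cube([30, 30, 407]);
translate([340, 894, 0]) cube([30, 30, 407]);
translate([780, 894, 0]) cube([30, 30, 407]);
translate([340, 891, 430]) cube([470, 33, 503]);


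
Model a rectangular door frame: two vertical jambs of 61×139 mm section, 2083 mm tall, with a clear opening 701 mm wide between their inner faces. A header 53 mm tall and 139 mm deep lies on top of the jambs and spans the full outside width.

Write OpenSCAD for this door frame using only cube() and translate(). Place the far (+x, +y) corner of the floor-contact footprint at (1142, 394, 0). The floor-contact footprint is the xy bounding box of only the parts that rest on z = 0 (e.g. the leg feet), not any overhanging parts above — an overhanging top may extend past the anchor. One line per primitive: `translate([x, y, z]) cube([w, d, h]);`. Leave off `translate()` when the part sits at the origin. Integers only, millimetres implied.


translate([319, 255, 0]) cube([61, 139, 2083]);
translate([1081, 255, 0]) cube([61, 139, 2083]);
translate([319, 255, 2083]) cube([823, 139, 53]);


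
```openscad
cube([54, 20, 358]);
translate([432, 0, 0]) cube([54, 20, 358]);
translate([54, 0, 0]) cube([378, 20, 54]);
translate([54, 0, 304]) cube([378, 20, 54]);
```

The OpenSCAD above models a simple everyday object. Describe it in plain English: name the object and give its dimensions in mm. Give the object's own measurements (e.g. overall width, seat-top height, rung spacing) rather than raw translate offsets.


A rectangular picture frame lying in the x–z plane (depth along y). The opening is 378 mm wide (x) by 250 mm tall (z), surrounded by a border 54 mm wide on all four sides. The frame is 20 mm deep and is made of two full-height vertical stiles with two horizontal rails fitted between them.


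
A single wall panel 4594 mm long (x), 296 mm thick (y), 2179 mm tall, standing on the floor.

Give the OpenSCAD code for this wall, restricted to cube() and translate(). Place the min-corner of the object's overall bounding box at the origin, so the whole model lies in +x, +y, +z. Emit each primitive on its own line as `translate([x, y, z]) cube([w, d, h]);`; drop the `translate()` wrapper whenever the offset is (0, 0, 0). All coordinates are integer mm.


cube([4594, 296, 2179]);


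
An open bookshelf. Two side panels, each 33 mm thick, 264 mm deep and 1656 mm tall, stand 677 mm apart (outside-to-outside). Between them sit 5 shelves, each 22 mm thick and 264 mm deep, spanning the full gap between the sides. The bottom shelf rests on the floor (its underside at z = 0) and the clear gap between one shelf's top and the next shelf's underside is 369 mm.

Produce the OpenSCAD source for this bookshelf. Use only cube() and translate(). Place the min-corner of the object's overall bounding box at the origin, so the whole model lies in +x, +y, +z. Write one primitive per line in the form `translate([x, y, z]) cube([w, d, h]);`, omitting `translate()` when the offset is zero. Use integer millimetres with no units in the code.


cube([33, 264, 1656]);
translate([644, 0, 0]) cube([33, 264, 1656]);
translate([33, 0, 0]) cube([611, 264, 22]);
translate([33, 0, 391]) cube([611, 264, 22]);
translate([33, 0, 782]) cube([611, 264, 22]);
translate([33, 0, 1173]) cube([611, 264, 22]);
translate([33, 0, 1564]) cube([611, 264, 22]);


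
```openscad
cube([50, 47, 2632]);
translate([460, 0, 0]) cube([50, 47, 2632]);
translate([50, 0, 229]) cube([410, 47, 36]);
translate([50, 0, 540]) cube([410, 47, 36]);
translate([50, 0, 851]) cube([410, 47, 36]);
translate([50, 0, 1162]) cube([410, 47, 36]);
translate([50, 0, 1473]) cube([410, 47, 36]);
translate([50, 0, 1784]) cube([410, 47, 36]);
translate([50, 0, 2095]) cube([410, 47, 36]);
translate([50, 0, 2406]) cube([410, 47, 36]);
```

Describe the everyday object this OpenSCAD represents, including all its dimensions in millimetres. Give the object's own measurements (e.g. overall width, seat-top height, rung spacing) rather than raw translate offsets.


A straight ladder. Two 50×47 mm vertical rails, 2632 mm tall, stand 510 mm apart (outside-to-outside) with their front faces coplanar on the −y side. 8 rungs, each 47 mm deep and 36 mm tall, span between the inner faces of the rails, front faces flush with the rails. The lowest rung's underside is at z = 229 mm and rungs are spaced 311 mm apart (underside to underside).


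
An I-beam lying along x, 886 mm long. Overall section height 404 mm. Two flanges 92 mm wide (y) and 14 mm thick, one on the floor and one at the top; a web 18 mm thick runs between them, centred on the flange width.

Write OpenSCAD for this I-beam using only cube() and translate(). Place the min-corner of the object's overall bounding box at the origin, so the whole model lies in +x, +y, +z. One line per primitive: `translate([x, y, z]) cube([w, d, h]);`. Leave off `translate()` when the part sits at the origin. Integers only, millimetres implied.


cube([886, 92, 14]);
translate([0, 37, 14]) cube([886, 18, 376]);
translate([0, 0, 390]) cube([886, 92, 14]);


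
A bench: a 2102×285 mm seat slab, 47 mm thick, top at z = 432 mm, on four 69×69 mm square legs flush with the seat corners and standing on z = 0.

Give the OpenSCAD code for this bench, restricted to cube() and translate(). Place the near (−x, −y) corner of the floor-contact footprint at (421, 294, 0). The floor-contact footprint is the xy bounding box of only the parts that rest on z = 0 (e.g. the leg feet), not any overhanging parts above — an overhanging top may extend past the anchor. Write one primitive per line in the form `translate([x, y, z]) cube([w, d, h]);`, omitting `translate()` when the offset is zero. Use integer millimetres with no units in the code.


translate([421, 294, 385]) cube([2102, 285, 47]);
translate([421, 294, 0]) cube([69, 69, 385]);
translate([421, 510, 0]) cube([69, 69, 385]);
translate([2454, 294, 0]) cube([69, 69, 385]);
translate([2454, 510, 0]) cube([69, 69, 385]);


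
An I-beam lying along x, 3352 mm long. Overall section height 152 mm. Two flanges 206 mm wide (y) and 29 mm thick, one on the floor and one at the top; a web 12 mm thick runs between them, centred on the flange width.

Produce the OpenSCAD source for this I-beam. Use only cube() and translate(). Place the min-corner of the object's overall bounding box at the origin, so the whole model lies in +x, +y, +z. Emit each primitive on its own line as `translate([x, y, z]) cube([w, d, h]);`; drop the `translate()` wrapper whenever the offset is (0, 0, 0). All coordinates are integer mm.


cube([3352, 206, 29]);
translate([0, 97, 29]) cube([3352, 12, 94]);
translate([0, 0, 123]) cube([3352, 206, 29]);


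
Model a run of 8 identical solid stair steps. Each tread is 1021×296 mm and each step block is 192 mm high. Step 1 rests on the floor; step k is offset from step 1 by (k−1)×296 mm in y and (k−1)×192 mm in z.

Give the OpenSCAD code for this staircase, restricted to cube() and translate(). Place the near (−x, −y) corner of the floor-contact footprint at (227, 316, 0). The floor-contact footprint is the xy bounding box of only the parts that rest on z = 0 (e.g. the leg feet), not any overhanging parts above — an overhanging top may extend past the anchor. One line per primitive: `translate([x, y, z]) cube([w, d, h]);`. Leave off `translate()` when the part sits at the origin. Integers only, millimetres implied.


translate([227, 316, 0]) cube([1021, 296, 192]);
translate([227, 612, 192]) cube([1021, 296, 192]);
translate([227, 908, 384]) cube([1021, 296, 192]);
translate([227, 1204, 576]) cube([1021, 296, 192]);
translate([227, 1500, 768]) cube([1021, 296, 192]);
translate([227, 1796, 960]) cube([1021, 296, 192]);
translate([227, 2092, 1152]) cube([1021, 296, 192]);
translate([227, 2388, 1344]) cube([1021, 296, 192]);


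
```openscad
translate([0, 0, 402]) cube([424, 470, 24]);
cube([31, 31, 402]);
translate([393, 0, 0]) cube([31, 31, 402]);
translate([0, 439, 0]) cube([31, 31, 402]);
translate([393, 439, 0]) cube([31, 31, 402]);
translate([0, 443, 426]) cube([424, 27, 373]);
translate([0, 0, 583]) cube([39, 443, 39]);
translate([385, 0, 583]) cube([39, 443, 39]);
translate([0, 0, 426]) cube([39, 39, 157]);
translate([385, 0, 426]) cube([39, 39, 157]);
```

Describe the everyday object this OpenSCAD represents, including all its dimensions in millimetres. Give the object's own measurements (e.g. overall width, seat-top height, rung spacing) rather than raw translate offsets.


A chair. The seat is a 424×470×24 mm slab with its top at z = 426 mm, on four 31×31 mm corner legs (flush with the seat edges, standing on z = 0). A flat backrest 27 mm thick, 373 mm tall, spans the full seat width and rises from the seat top along its +y edge, rear face flush with the rear of the seat. Two armrests of 39×39 mm section run along each side from the seat's front edge to the front of the backrest, top faces 196 mm above the seat top and outer faces flush with the seat's x-edges; a 39×39 mm post under the front of each armrest stands on the seat at the front corner.


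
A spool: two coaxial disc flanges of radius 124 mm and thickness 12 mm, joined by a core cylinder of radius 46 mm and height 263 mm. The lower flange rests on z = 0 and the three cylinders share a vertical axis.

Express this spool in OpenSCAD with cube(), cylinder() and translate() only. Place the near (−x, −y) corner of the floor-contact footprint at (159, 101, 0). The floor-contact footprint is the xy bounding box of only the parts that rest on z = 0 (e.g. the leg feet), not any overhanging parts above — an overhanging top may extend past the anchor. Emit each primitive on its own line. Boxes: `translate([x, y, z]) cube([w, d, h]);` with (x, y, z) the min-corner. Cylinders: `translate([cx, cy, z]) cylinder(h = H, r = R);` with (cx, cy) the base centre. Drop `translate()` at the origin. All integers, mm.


translate([283, 225, 0]) cylinder(h = 12, r = 124);
translate([283, 225, 12]) cylinder(h = 263, r = 46);
translate([283, 225, 275]) cylinder(h = 12, r = 124);


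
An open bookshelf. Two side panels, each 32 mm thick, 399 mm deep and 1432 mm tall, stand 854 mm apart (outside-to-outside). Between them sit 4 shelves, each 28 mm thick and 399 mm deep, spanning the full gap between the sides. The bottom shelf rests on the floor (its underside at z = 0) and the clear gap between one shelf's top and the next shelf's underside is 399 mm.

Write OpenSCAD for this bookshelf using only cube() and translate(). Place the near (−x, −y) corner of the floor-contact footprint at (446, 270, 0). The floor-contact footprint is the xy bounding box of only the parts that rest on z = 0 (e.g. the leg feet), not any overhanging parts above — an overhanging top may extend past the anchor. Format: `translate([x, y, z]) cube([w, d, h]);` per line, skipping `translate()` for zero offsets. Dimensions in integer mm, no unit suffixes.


translate([446, 270, 0]) cube([32, 399, 1432]);
translate([1268, 270, 0]) cube([32, 399, 1432]);
translate([478, 270, 0]) cube([790, 399, 28]);
translate([478, 270, 427]) cube([790, 399, 28]);
translate([478, 270, 854]) cube([790, 399, 28]);
translate([478, 270, 1281]) cube([790, 399, 28]);


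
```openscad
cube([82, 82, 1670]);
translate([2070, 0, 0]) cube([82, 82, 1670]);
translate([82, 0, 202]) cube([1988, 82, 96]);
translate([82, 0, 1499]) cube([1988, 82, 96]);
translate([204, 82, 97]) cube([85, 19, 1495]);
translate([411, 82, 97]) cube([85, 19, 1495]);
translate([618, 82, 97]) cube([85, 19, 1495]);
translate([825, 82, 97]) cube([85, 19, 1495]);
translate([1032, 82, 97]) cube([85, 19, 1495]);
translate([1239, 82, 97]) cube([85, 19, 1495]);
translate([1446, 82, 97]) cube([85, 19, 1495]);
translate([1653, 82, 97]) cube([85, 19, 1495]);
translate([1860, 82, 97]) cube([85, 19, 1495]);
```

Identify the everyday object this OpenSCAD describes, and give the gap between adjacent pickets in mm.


A fence section. The picket gap is 122 mm.

Two posts, two rails, 9 pickets — a fence section. Span 1988 mm holds 9 pickets of 85 mm with 10 equal gaps: ⌊(1988 − 9·85) / 10⌋ = 122 mm.


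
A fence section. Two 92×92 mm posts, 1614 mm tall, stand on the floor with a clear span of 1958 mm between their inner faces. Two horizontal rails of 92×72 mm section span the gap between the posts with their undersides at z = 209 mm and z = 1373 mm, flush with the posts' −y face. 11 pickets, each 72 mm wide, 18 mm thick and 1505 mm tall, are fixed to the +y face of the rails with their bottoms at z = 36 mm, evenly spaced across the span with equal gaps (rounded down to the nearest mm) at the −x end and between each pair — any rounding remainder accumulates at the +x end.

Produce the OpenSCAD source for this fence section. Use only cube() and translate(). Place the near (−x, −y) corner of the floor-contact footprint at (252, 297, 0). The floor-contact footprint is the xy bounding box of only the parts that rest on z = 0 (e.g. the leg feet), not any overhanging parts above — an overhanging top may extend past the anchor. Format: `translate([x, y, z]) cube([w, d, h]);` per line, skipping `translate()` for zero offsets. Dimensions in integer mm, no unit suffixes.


translate([252, 297, 0]) cube([92, 92, 1614]);
translate([2302, 297, 0]) cube([92, 92, 1614]);
translate([344, 297, 209]) cube([1958, 92, 72]);
translate([344, 297, 1373]) cube([1958, 92, 72]);
translate([441, 389, 36]) cube([72, 18, 1505]);
translate([610, 389, 36]) cube([72, 18, 1505]);
translate([779, 389, 36]) cube([72, 18, 1505]);
translate([948, 389, 36]) cube([72, 18, 1505]);
translate([1117, 389, 36]) cube([72, 18, 1505]);
translate([1286, 389, 36]) cube([72, 18, 1505]);
translate([1455, 389, 36]) cube([72, 18, 1505]);
translate([1624, 389, 36]) cube([72, 18, 1505]);
translate([1793, 389, 36]) cube([72, 18, 1505]);
translate([1962, 389, 36]) cube([72, 18, 1505]);
translate([2131, 389, 36]) cube([72, 18, 1505]);


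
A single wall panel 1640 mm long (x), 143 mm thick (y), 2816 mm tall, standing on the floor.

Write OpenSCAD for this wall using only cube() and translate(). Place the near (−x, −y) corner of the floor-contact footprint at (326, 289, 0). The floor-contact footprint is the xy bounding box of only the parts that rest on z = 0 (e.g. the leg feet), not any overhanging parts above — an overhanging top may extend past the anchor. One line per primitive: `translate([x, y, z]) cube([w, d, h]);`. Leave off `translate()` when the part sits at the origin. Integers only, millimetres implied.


translate([326, 289, 0]) cube([1640, 143, 2816]);


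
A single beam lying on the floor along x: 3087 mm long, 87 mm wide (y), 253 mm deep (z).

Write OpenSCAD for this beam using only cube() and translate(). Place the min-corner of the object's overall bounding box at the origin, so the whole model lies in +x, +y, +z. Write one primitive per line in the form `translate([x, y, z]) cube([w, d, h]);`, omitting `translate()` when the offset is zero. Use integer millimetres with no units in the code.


cube([3087, 87, 253]);


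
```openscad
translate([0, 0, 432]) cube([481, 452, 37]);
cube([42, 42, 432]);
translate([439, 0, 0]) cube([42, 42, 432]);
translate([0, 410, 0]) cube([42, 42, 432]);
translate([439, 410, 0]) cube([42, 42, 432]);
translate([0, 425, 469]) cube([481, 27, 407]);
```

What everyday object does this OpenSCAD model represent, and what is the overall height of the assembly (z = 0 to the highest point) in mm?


A chair. The overall height is 876 mm.

A slab on four corner posts with a tall panel at the back — a chair. The seat slab sits at z = 432 with thickness 37, and the 407 mm backrest starts at the seat top, so the overall height is 432 + 37 + 407 = 876 mm.


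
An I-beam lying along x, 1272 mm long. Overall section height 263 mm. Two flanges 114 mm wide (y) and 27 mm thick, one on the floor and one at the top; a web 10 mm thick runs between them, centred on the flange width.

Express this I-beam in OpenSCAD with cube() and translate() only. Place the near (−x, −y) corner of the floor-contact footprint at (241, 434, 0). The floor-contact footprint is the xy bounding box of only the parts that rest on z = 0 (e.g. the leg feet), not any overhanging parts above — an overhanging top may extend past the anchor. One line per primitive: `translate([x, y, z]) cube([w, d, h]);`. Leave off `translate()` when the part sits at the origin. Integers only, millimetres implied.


translate([241, 434, 0]) cube([1272, 114, 27]);
translate([241, 486, 27]) cube([1272, 10, 209]);
translate([241, 434, 236]) cube([1272, 114, 27]);


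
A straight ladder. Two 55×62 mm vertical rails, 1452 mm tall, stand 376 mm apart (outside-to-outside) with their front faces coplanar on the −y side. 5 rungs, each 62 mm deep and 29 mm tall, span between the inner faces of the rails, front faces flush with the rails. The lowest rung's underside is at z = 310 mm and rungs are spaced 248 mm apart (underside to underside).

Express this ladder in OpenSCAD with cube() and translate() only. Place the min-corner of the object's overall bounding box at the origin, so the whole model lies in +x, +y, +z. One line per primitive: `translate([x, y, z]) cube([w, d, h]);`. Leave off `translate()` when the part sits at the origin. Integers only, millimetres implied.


cube([55, 62, 1452]);
translate([321, 0, 0]) cube([55, 62, 1452]);
translate([55, 0, 310]) cube([266, 62, 29]);
translate([55, 0, 558]) cube([266, 62, 29]);
translate([55, 0, 806]) cube([266, 62, 29]);
translate([55, 0, 1054]) cube([266, 62, 29]);
translate([55, 0, 1302]) cube([266, 62, 29]);


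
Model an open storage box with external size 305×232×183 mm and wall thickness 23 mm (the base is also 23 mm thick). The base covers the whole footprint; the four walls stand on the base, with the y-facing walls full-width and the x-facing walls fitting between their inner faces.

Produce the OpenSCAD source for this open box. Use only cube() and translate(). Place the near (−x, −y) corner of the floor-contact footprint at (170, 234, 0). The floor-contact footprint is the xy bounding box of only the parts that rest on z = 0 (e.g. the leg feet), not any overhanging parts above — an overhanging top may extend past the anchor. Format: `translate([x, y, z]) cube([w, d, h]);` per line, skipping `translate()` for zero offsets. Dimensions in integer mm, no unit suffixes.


translate([170, 234, 0]) cube([305, 232, 23]);
translate([170, 234, 23]) cube([305, 23, 160]);
translate([170, 443, 23]) cube([305, 23, 160]);
translate([170, 257, 23]) cube([23, 186, 160]);
translate([452, 257, 23]) cube([23, 186, 160]);


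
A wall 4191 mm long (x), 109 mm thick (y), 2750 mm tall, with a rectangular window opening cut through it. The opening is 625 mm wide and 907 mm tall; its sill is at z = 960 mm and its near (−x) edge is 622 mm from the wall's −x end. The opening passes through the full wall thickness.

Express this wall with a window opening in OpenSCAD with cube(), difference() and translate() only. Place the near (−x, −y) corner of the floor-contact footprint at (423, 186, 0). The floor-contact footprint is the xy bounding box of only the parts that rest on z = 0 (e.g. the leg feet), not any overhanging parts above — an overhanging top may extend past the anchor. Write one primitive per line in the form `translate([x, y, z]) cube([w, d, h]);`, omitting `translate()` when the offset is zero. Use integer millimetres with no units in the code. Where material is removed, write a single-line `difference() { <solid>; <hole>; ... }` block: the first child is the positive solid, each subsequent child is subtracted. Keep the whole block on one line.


difference() { translate([423, 186, 0]) cube([4191, 109, 2750]); translate([1045, 186, 960]) cube([625, 109, 907]); }


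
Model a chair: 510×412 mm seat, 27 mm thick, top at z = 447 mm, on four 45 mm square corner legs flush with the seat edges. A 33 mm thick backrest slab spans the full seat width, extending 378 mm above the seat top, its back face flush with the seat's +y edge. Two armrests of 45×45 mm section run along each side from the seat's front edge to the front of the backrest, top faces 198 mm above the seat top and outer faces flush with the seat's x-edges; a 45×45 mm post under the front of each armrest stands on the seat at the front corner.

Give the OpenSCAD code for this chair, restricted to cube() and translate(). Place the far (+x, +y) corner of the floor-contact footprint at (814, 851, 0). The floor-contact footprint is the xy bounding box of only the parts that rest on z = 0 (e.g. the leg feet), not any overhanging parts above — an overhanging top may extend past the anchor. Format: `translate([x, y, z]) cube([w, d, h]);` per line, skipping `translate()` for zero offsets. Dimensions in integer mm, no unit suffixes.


translate([304, 439, 420]) cube([510, 412, 27]);
translate([304, 439, 0]) cube([45, 45, 420]);
translate([769, 439, 0]) cube([45, 45, 420]);
translate([304, 806, 0]) cube([45, 45, 420]);
translate([769, 806, 0]) cube([45, 45, 420]);
translate([304, 818, 447]) cube([510, 33, 378]);
translate([304, 439, 600]) cube([45, 379, 45]);
translate([769, 439, 600]) cube([45, 379, 45]);
translate([304, 439, 447]) cube([45, 45, 153]);
translate([769, 439, 447]) cube([45, 45, 153]);


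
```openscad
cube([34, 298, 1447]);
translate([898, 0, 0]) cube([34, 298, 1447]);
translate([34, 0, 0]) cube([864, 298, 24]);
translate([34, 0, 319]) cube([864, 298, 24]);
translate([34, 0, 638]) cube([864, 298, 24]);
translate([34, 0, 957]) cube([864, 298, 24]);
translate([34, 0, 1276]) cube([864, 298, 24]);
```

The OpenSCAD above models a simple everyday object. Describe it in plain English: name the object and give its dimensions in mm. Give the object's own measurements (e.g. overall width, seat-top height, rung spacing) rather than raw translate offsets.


An open bookshelf. Two side panels, each 34 mm thick, 298 mm deep and 1447 mm tall, stand 932 mm apart (outside-to-outside). Between them sit 5 shelves, each 24 mm thick and 298 mm deep, spanning the full gap between the sides. The bottom shelf rests on the floor (its underside at z = 0) and the clear gap between one shelf's top and the next shelf's underside is 295 mm.


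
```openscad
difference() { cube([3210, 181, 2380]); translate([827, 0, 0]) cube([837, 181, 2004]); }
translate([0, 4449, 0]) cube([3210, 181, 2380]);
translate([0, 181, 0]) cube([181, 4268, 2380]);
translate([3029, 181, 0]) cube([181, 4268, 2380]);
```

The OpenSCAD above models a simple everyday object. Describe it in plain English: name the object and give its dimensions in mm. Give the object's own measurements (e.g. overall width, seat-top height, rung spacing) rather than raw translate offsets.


A single room: four walls, each 2380 mm tall and 181 mm thick, enclosing an outside footprint 3210×4630 mm (x × y), no floor or roof. The front and back walls (−y and +y sides) run the full x-width; the side walls fit between their inner faces. A door opening 837 mm wide and 2004 mm tall is cut through the front wall from the floor up, its −x edge 827 mm from the wall's −x end.


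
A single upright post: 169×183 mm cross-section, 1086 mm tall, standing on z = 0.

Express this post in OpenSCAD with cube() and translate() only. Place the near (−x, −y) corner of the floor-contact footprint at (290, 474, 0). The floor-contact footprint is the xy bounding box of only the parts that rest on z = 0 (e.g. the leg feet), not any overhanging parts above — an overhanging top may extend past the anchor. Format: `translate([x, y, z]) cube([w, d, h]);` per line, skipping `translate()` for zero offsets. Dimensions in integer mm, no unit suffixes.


translate([290, 474, 0]) cube([169, 183, 1086]);


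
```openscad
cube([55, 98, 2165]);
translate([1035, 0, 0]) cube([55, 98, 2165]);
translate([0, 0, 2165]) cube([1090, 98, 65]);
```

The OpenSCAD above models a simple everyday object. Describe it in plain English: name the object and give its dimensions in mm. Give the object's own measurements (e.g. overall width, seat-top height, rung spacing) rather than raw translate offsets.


A door frame. The clear opening is 980 mm wide and 2165 mm high. Two 55 mm wide jambs, 98 mm deep, stand either side of the opening from the floor to the top of the opening. A 65 mm thick head sits across the top of both jambs, spanning the full outside width of the frame.
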